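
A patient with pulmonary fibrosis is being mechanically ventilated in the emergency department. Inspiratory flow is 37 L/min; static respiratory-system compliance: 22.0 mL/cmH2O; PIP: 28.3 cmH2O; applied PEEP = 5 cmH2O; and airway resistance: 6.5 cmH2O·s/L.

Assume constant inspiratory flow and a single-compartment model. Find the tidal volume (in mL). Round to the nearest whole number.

Flow: 37 L/min ÷ 60 = 0.6167 L/s.
Equation of motion (constant flow): PIP = Vt/C + R·V̇ + PEEP.
Vt/C = PIP − R·V̇ − PEEP = 28.3 − 4.009 − 5 = 19.291 cmH2O.
Vt = C × 19.291 = 22.0 × 19.291 = 424.4 mL.

424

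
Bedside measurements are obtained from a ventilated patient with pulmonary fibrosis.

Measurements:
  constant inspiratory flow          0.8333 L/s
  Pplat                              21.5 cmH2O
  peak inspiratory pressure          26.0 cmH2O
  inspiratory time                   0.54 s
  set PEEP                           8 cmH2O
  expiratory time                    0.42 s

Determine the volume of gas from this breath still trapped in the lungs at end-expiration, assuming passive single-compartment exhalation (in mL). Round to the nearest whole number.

Vt = flow × Ti = 0.8333 L/s × 0.54 s × 1000 mL/L = 449.98 mL.
R = (PIP − Pplat)/V̇ = (26.0 − 21.5) / 0.8333 = 4.5/0.8333 = 5.4 cmH2O·s/L.
C = Vt/(Pplat − PEEP) = 449.98 / (21.5 − 8) = 449.98/13.5 = 33.332 mL/cmH2O.
τ = R × C = 5.4 × 0.03333 L/cmH2O = 0.18 s.
Fraction remaining = e^(−Te/τ) = e^(−0.42/0.18) = 0.09697.
Trapped volume = 449.98 × 0.09697 = 43.635 mL.

44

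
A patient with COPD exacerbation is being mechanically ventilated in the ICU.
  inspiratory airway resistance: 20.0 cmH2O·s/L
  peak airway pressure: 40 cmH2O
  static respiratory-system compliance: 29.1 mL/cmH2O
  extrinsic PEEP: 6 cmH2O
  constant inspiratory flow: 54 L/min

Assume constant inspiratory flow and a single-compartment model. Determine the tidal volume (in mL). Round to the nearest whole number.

466

Flow: 54 L/min ÷ 60 = 0.9 L/s.
Equation of motion (constant flow): PIP = Vt/C + R·V̇ + PEEP.
Vt/C = PIP − R·V̇ − PEEP = 40 − 18.0 − 6 = 16.0 cmH2O.
Vt = C × 16.0 = 29.1 × 16.0 = 465.6 mL.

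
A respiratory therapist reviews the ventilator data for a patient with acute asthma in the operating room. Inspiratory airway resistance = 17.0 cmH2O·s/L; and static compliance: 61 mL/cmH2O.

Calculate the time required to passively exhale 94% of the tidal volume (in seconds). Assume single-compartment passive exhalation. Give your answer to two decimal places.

2.92

τ = R × C = 17.0 × 61 mL/cmH2O = 17.0 × 0.061 L/cmH2O = 1.037 s.
Exhaled fraction f = 1 − e^(−t/τ) → t = −τ·ln(1 − f) = −1.037·ln(0.06) = 2.918 s.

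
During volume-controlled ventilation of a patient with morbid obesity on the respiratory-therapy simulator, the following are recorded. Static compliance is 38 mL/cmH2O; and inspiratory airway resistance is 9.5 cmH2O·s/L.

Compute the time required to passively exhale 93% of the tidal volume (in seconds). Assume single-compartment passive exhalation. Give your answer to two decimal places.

τ = R × C = 9.5 × 38 mL/cmH2O = 9.5 × 0.038 L/cmH2O = 0.361 s.
Exhaled fraction f = 1 − e^(−t/τ) → t = −τ·ln(1 − f) = −0.361·ln(0.07) = 0.96 s.

0.96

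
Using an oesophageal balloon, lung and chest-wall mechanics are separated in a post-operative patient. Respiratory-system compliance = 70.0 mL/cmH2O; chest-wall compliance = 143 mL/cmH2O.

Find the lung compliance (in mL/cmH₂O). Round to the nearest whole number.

1/CL = 1/Crs − 1/Ccw.
1/CL = 1/70.0 − 1/143 = 0.007293.
CL = 137.12 mL/cmH2O.

137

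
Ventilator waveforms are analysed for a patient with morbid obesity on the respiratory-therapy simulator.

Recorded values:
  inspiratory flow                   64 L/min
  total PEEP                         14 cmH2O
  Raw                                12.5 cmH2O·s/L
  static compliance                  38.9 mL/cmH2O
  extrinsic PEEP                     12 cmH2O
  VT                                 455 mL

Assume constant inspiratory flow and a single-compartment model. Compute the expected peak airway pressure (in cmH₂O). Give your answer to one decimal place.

39.0

Flow: 64 L/min ÷ 60 = 1.0667 L/s.
Total PEEP = 14 cmH2O (set 12 + intrinsic 2); this is the baseline alveolar pressure.
Equation of motion (constant flow): PIP = Vt/C + R·V̇ + PEEP.
PIP = 455/38.9 + 12.5×1.0667 + 14 = 11.697 + 13.334 + 14 = 39.031 cmH2O.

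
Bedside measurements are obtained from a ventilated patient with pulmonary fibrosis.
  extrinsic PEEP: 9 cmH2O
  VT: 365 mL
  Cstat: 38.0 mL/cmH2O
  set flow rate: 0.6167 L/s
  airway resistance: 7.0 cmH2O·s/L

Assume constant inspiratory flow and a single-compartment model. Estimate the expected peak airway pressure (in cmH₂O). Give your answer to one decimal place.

22.9

Equation of motion (constant flow): PIP = Vt/C + R·V̇ + PEEP.
PIP = 365/38.0 + 7.0×0.6167 + 9 = 9.605 + 4.317 + 9 = 22.922 cmH2O.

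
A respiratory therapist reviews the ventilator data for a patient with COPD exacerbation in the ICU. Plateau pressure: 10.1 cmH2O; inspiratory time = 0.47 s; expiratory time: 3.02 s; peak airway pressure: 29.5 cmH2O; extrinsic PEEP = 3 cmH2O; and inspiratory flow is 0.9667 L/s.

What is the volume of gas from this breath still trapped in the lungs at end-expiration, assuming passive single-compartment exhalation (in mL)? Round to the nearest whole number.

43

Vt = flow × Ti = 0.9667 L/s × 0.47 s × 1000 mL/L = 454.35 mL.
R = (PIP − Pplat)/V̇ = (29.5 − 10.1) / 0.9667 = 19.4/0.9667 = 20.068 cmH2O·s/L.
C = Vt/(Pplat − PEEP) = 454.35 / (10.1 − 3) = 454.35/7.1 = 63.993 mL/cmH2O.
τ = R × C = 20.068 × 0.06399 L/cmH2O = 1.284 s.
Fraction remaining = e^(−Te/τ) = e^(−3.02/1.284) = 0.09518.
Trapped volume = 454.35 × 0.09518 = 43.245 mL.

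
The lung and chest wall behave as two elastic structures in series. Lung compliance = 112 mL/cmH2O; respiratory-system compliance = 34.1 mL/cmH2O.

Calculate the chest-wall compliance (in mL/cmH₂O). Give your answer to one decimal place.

49.0

1/Ccw = 1/Crs − 1/CL.
1/Ccw = 1/34.1 − 1/112 = 0.0204.
Ccw = 49.02 mL/cmH2O.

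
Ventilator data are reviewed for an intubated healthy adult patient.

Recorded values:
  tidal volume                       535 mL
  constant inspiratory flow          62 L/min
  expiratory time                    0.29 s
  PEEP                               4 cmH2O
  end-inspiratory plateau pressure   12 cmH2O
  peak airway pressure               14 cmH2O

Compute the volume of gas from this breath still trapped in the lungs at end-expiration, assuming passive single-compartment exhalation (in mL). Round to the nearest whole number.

57

Flow: 62 L/min ÷ 60 = 1.0333 L/s.
R = (PIP − Pplat)/V̇ = (14 − 12) / 1.0333 = 2.0/1.0333 = 1.936 cmH2O·s/L.
C = Vt/(Pplat − PEEP) = 535.0 / (12 − 4) = 535.0/8.0 = 66.875 mL/cmH2O.
τ = R × C = 1.936 × 0.06688 L/cmH2O = 0.1295 s.
Fraction remaining = e^(−Te/τ) = e^(−0.29/0.1295) = 0.1065.
Trapped volume = 535.0 × 0.1065 = 56.978 mL.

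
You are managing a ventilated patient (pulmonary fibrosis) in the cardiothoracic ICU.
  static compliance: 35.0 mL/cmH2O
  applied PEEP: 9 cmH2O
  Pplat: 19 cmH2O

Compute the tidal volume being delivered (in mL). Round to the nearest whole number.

Vt = Cstat × (Pplat − PEEP) = 35.0 × (19 − 9) = 35.0 × 10.0 = 350.0 mL.

350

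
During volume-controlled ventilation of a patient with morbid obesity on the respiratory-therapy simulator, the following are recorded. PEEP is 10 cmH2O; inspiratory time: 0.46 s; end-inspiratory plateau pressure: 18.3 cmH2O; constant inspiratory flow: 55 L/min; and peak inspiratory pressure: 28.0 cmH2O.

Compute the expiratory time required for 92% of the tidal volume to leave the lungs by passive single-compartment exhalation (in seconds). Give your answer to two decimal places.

1.36

Flow: 55 L/min ÷ 60 = 0.9167 L/s.
Vt = flow × Ti = 0.9167 L/s × 0.46 s × 1000 mL/L = 421.68 mL.
R = (PIP − Pplat)/V̇ = (28.0 − 18.3) / 0.9167 = 9.7/0.9167 = 10.581 cmH2O·s/L.
C = Vt/(Pplat − PEEP) = 421.68 / (18.3 − 10) = 421.68/8.3 = 50.805 mL/cmH2O.
τ = R × C = 10.581 × 0.05081 L/cmH2O = 0.5376 s.
t = −τ·ln(1 − 0.92) = −0.5376·ln(0.08) = 1.358 s.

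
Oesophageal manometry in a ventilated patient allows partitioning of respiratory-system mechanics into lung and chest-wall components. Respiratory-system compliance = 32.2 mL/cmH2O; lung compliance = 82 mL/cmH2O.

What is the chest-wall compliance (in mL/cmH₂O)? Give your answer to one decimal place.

1/Ccw = 1/Crs − 1/CL.
1/Ccw = 1/32.2 − 1/82 = 0.01886.
Ccw = 53.022 mL/cmH2O.

53.0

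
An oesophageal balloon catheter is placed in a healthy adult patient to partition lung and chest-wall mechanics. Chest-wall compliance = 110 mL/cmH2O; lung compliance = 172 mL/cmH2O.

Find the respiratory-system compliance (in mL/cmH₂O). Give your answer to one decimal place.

67.1

Lung and chest wall are elastances in series: 1/Crs = 1/CL + 1/Ccw.
1/Crs = 1/172 + 1/110 = 0.0149.
Crs = 67.114 mL/cmH2O.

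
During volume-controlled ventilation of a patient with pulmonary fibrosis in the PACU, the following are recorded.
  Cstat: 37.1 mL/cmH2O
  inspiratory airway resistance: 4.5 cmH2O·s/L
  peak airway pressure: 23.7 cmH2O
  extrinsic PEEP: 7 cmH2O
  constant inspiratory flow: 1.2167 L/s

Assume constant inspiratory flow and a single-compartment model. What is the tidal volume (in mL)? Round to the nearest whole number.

416

Equation of motion (constant flow): PIP = Vt/C + R·V̇ + PEEP.
Vt/C = PIP − R·V̇ − PEEP = 23.7 − 5.475 − 7 = 11.225 cmH2O.
Vt = C × 11.225 = 37.1 × 11.225 = 416.45 mL.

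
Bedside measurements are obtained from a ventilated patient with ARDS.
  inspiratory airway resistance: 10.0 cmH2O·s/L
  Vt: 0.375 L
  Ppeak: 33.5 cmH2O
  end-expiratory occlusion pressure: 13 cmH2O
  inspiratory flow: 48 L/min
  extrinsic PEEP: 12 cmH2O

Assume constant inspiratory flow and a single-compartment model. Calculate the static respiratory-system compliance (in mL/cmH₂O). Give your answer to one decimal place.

30.0

Flow: 48 L/min ÷ 60 = 0.8 L/s.
Total PEEP = 13 cmH2O (set 12 + intrinsic 1); this is the baseline alveolar pressure.
Equation of motion (constant flow): PIP = Vt/C + R·V̇ + PEEP.
Vt/C = PIP − R·V̇ − PEEP = 33.5 − 10.0×0.8 − 13 = 33.5 − 8.0 − 13 = 12.5 cmH2O.
C = Vt / 12.5 = 375 / 12.5 = 30.0 mL/cmH2O.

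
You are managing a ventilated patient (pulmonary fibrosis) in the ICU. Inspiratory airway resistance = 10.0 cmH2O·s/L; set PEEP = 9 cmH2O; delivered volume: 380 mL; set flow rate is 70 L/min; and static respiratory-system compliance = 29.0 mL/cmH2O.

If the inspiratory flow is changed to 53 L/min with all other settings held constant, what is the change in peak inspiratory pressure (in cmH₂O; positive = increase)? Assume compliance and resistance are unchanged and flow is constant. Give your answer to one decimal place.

-2.8

Flow: 70 L/min ÷ 60 = 1.1667 L/s.
New flow: 53 L/min ÷ 60 = 0.8833 L/s.
PIP = Vt/C + R·V̇ + PEEP (constant-flow equation of motion).
Only the resistive term changes: ΔPIP = R × ΔV̇ = 10.0 × (0.8833 − 1.1667) = 10.0 × -0.2834 = -2.834 cmH2O.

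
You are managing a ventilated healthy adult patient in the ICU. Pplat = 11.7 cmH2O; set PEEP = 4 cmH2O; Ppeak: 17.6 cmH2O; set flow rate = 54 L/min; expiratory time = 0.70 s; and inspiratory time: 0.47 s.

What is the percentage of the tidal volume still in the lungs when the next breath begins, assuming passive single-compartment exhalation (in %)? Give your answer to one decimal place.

14.3

Flow: 54 L/min ÷ 60 = 0.9 L/s.
Vt = flow × Ti = 0.9 L/s × 0.47 s × 1000 mL/L = 423.0 mL.
R = (PIP − Pplat)/V̇ = (17.6 − 11.7) / 0.9 = 5.9/0.9 = 6.556 cmH2O·s/L.
C = Vt/(Pplat − PEEP) = 423.0 / (11.7 − 4) = 423.0/7.7 = 54.935 mL/cmH2O.
τ = R × C = 6.556 × 0.05494 L/cmH2O = 0.3602 s.
Fraction remaining at end-expiration = e^(−Te/τ) = e^(−0.70/0.3602) = 0.1432 → 14.32%.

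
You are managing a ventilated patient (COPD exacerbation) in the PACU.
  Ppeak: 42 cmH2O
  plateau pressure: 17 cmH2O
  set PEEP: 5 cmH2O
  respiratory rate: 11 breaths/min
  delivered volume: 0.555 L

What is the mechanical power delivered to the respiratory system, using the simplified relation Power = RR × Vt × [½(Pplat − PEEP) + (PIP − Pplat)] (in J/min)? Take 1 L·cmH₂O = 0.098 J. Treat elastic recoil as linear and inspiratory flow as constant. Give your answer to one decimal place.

Per-breath work = Vt × [½(Pplat−PEEP) + (PIP−Pplat)] = 0.555 × [0.5×12.0 + 25.0] = 0.555 × 31.0 = 17.205 L·cmH2O.
Power = 11 × 17.205 = 189.26 L·cmH2O/min.
× 0.098 J/(L·cmH2O) → 18.547 J/min.

18.5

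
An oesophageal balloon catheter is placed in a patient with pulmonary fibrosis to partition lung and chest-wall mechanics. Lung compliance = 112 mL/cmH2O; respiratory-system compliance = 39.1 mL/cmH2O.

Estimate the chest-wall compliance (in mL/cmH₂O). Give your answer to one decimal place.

60.1

1/Ccw = 1/Crs − 1/CL.
1/Ccw = 1/39.1 − 1/112 = 0.01665.
Ccw = 60.06 mL/cmH2O.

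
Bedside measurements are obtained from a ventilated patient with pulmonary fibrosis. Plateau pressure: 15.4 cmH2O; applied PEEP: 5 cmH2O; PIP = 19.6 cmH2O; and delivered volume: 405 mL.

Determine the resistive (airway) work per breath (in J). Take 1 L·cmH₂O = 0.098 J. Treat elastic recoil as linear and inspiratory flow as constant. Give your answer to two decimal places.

0.17

With constant inspiratory flow the resistive pressure is constant at PIP − Pplat = 19.6 − 15.4 = 4.2 cmH2O, so resistive work = 4.2 × 0.405 = 1.701 L·cmH2O.
× 0.098 J/(L·cmH2O) → 0.1667 J.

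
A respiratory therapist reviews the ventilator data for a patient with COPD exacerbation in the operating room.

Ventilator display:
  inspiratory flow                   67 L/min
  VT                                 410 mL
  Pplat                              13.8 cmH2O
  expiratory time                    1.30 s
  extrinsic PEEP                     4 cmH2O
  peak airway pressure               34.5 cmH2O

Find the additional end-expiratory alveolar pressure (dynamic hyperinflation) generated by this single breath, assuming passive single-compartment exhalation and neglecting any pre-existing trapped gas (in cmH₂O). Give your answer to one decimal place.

Flow: 67 L/min ÷ 60 = 1.1167 L/s.
R = (PIP − Pplat)/V̇ = (34.5 − 13.8) / 1.1167 = 20.7/1.1167 = 18.537 cmH2O·s/L.
C = Vt/(Pplat − PEEP) = 410.0 / (13.8 − 4) = 410.0/9.8 = 41.837 mL/cmH2O.
τ = R × C = 18.537 × 0.04184 L/cmH2O = 0.7756 s.
Fraction remaining = e^(−Te/τ) = e^(−1.30/0.7756) = 0.1871; trapped volume = 410.0 × 0.1871 = 76.711 mL.
Additional alveolar pressure from trapping ≈ V_trapped / C = 76.711 / 41.837 = 1.834 cmH2O.

1.8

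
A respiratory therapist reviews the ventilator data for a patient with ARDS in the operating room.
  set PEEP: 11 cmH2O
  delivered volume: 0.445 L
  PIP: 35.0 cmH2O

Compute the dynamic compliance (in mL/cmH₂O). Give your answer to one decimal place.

Dynamic compliance = Vt / (PIP − PEEP) = 445 / (35.0 − 11) = 445 / 24.0 = 18.542 mL/cmH2O.

18.5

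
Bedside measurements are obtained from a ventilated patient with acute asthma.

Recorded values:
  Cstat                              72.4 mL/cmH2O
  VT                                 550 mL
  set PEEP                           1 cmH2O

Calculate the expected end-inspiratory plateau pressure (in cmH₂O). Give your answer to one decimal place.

8.6

Pplat = PEEP + Vt / Cstat = 1 + 550 / 72.4 = 1 + 7.597 = 8.597 cmH2O.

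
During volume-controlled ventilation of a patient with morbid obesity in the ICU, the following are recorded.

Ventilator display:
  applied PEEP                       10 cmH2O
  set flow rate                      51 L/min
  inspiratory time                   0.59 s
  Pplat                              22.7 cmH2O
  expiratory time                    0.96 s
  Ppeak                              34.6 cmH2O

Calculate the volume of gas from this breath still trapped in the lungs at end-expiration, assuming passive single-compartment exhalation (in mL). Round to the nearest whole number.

88

Flow: 51 L/min ÷ 60 = 0.85 L/s.
Vt = flow × Ti = 0.85 L/s × 0.59 s × 1000 mL/L = 501.5 mL.
R = (PIP − Pplat)/V̇ = (34.6 − 22.7) / 0.85 = 11.9/0.85 = 14.0 cmH2O·s/L.
C = Vt/(Pplat − PEEP) = 501.5 / (22.7 − 10) = 501.5/12.7 = 39.488 mL/cmH2O.
τ = R × C = 14.0 × 0.03949 L/cmH2O = 0.5529 s.
Fraction remaining = e^(−Te/τ) = e^(−0.96/0.5529) = 0.1762.
Trapped volume = 501.5 × 0.1762 = 88.364 mL.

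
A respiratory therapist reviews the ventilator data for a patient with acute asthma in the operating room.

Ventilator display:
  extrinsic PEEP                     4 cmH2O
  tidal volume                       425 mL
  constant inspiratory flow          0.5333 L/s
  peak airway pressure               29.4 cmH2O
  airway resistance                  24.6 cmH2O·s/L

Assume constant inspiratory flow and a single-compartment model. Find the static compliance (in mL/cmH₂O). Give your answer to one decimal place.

Equation of motion (constant flow): PIP = Vt/C + R·V̇ + PEEP.
Vt/C = PIP − R·V̇ − PEEP = 29.4 − 24.6×0.5333 − 4 = 29.4 − 13.119 − 4 = 12.281 cmH2O.
C = Vt / 12.281 = 425 / 12.281 = 34.606 mL/cmH2O.

34.6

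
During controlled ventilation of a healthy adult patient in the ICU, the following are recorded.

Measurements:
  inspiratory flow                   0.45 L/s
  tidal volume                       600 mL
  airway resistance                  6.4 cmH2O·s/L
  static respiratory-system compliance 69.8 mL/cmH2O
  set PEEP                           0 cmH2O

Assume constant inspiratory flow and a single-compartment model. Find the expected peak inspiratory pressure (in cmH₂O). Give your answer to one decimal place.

Equation of motion (constant flow): PIP = Vt/C + R·V̇ + PEEP.
PIP = 600/69.8 + 6.4×0.45 + 0 = 8.596 + 2.88 + 0 = 11.476 cmH2O.

11.5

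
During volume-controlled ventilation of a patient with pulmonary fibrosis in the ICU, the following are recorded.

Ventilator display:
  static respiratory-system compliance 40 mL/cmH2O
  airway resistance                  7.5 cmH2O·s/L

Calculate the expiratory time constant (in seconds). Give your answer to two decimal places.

0.30

τ = R × C = 7.5 × 40 mL/cmH2O = 7.5 × 0.040 L/cmH2O = 0.3 s.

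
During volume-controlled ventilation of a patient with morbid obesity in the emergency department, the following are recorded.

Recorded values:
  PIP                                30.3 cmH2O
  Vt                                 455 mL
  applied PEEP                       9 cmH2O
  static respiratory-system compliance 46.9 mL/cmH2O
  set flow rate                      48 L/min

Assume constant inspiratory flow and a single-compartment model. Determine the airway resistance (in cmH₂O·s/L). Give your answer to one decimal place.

Flow: 48 L/min ÷ 60 = 0.8 L/s.
Equation of motion (constant flow): PIP = Vt/C + R·V̇ + PEEP.
R·V̇ = PIP − Vt/C − PEEP = 30.3 − 455/46.9 − 9 = 30.3 − 9.701 − 9 = 11.599 cmH2O.
R = 11.599 / 0.8 = 14.499 cmH2O·s/L.

14.5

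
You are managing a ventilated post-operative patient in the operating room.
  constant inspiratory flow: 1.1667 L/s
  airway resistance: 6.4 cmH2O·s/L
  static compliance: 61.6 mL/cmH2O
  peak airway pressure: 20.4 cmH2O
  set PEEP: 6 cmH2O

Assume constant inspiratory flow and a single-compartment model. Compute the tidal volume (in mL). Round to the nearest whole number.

Equation of motion (constant flow): PIP = Vt/C + R·V̇ + PEEP.
Vt/C = PIP − R·V̇ − PEEP = 20.4 − 7.467 − 6 = 6.933 cmH2O.
Vt = C × 6.933 = 61.6 × 6.933 = 427.07 mL.

427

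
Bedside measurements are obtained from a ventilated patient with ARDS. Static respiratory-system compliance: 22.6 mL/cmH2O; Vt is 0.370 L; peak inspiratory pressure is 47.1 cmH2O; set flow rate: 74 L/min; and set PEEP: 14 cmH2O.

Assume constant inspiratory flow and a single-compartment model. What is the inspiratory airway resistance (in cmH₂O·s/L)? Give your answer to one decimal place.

Flow: 74 L/min ÷ 60 = 1.2333 L/s.
Equation of motion (constant flow): PIP = Vt/C + R·V̇ + PEEP.
R·V̇ = PIP − Vt/C − PEEP = 47.1 − 370/22.6 − 14 = 47.1 − 16.372 − 14 = 16.728 cmH2O.
R = 16.728 / 1.2333 = 13.564 cmH2O·s/L.

13.6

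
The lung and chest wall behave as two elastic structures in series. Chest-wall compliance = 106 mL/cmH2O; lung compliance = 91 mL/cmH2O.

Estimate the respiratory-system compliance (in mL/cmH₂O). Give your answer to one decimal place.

Lung and chest wall are elastances in series: 1/Crs = 1/CL + 1/Ccw.
1/Crs = 1/91 + 1/106 = 0.02042.
Crs = 48.972 mL/cmH2O.

49.0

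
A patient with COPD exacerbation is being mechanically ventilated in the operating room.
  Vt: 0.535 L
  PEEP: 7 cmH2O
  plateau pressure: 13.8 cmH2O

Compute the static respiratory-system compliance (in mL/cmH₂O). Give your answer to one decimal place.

78.7

Cstat = Vt / (Pplat − PEEP) = 535 / (13.8 − 7) = 535 / 6.8 = 78.676 mL/cmH2O.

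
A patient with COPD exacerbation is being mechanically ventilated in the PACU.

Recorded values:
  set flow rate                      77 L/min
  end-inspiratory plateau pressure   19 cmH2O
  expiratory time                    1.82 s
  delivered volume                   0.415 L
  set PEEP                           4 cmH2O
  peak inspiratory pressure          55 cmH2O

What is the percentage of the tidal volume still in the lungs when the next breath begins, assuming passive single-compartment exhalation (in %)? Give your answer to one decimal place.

9.6

Flow: 77 L/min ÷ 60 = 1.2833 L/s.
R = (PIP − Pplat)/V̇ = (55 − 19) / 1.2833 = 36.0/1.2833 = 28.053 cmH2O·s/L.
C = Vt/(Pplat − PEEP) = 415.0 / (19 − 4) = 415.0/15.0 = 27.667 mL/cmH2O.
τ = R × C = 28.053 × 0.02767 L/cmH2O = 0.7762 s.
Fraction remaining at end-expiration = e^(−Te/τ) = e^(−1.82/0.7762) = 0.09587 → 9.587%.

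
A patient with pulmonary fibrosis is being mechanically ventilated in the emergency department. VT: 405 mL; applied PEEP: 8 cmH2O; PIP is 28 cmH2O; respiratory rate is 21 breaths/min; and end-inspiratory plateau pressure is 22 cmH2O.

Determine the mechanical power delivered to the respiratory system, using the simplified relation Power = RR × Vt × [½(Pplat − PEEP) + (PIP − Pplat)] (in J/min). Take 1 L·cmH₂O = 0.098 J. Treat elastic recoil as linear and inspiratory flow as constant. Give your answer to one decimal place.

10.8

Per-breath work = Vt × [½(Pplat−PEEP) + (PIP−Pplat)] = 0.405 × [0.5×14.0 + 6.0] = 0.405 × 13.0 = 5.265 L·cmH2O.
Power = 21 × 5.265 = 110.57 L·cmH2O/min.
× 0.098 J/(L·cmH2O) → 10.836 J/min.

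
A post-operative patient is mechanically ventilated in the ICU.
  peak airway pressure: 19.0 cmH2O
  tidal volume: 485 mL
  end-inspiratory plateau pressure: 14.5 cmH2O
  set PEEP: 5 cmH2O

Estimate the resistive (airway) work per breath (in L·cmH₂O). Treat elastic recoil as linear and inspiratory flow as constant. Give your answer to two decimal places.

With constant inspiratory flow the resistive pressure is constant at PIP − Pplat = 19.0 − 14.5 = 4.5 cmH2O, so resistive work = 4.5 × 0.485 = 2.183 L·cmH2O.

2.18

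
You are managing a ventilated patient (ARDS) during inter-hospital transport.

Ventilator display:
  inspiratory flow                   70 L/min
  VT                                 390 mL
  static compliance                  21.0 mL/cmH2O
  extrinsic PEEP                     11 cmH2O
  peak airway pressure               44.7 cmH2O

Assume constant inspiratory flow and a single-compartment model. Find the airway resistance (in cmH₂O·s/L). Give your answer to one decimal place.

Flow: 70 L/min ÷ 60 = 1.1667 L/s.
Equation of motion (constant flow): PIP = Vt/C + R·V̇ + PEEP.
R·V̇ = PIP − Vt/C − PEEP = 44.7 − 390/21.0 − 11 = 44.7 − 18.571 − 11 = 15.129 cmH2O.
R = 15.129 / 1.1667 = 12.967 cmH2O·s/L.

13.0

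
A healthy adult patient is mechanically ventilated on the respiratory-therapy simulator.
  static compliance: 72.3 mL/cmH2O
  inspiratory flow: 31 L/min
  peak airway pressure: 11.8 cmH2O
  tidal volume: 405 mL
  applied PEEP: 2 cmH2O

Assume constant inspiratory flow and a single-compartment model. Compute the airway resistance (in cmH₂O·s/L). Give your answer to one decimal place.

8.1

Flow: 31 L/min ÷ 60 = 0.5167 L/s.
Equation of motion (constant flow): PIP = Vt/C + R·V̇ + PEEP.
R·V̇ = PIP − Vt/C − PEEP = 11.8 − 405/72.3 − 2 = 11.8 − 5.602 − 2 = 4.198 cmH2O.
R = 4.198 / 0.5167 = 8.125 cmH2O·s/L.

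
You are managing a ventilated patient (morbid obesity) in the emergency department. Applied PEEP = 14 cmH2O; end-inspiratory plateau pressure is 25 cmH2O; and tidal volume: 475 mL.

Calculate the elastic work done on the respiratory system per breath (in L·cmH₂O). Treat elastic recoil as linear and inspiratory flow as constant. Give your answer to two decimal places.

Elastic work ≈ ½ × (Pplat − PEEP) × Vt = 0.5 × (25 − 14) × 0.475 L = 0.5 × 11.0 × 0.475 = 2.613 L·cmH2O.

2.61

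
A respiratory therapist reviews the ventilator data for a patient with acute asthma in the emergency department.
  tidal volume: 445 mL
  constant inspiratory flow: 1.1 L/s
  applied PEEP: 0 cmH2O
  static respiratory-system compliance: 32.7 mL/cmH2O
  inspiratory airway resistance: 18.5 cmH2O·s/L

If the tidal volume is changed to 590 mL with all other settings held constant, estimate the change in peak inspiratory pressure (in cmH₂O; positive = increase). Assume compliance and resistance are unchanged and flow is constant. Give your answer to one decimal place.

PIP = Vt/C + R·V̇ + PEEP (constant-flow equation of motion).
Only the elastic term changes: ΔPIP = ΔVt / C = (590 − 445) / 32.7 = 4.434 cmH2O.

4.4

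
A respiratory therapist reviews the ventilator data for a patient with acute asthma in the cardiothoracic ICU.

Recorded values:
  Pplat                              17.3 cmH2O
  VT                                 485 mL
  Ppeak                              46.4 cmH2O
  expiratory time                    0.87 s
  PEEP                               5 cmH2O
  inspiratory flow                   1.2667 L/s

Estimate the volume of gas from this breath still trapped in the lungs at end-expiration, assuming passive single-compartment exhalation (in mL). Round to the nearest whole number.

186

R = (PIP − Pplat)/V̇ = (46.4 − 17.3) / 1.2667 = 29.1/1.2667 = 22.973 cmH2O·s/L.
C = Vt/(Pplat − PEEP) = 485.0 / (17.3 − 5) = 485.0/12.3 = 39.431 mL/cmH2O.
τ = R × C = 22.973 × 0.03943 L/cmH2O = 0.9058 s.
Fraction remaining = e^(−Te/τ) = e^(−0.87/0.9058) = 0.3827.
Trapped volume = 485.0 × 0.3827 = 185.61 mL.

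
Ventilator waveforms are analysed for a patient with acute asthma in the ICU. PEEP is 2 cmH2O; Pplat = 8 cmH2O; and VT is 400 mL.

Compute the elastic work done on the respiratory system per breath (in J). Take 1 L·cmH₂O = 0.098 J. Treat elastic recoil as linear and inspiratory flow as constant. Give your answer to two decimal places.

0.12

Elastic work ≈ ½ × (Pplat − PEEP) × Vt = 0.5 × (8 − 2) × 0.400 L = 0.5 × 6.0 × 0.400 = 1.2 L·cmH2O.
× 0.098 J/(L·cmH2O) → 0.1176 J.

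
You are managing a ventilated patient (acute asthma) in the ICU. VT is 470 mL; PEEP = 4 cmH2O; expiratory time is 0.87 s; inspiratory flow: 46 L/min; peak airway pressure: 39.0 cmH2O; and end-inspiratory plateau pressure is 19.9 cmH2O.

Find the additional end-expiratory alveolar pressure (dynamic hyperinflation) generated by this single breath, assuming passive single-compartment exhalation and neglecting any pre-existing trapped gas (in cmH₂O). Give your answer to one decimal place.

4.9

Flow: 46 L/min ÷ 60 = 0.7667 L/s.
R = (PIP − Pplat)/V̇ = (39.0 − 19.9) / 0.7667 = 19.1/0.7667 = 24.912 cmH2O·s/L.
C = Vt/(Pplat − PEEP) = 470.0 / (19.9 − 4) = 470.0/15.9 = 29.56 mL/cmH2O.
τ = R × C = 24.912 × 0.02956 L/cmH2O = 0.7364 s.
Fraction remaining = e^(−Te/τ) = e^(−0.87/0.7364) = 0.3068; trapped volume = 470.0 × 0.3068 = 144.2 mL.
Additional alveolar pressure from trapping ≈ V_trapped / C = 144.2 / 29.56 = 4.878 cmH2O.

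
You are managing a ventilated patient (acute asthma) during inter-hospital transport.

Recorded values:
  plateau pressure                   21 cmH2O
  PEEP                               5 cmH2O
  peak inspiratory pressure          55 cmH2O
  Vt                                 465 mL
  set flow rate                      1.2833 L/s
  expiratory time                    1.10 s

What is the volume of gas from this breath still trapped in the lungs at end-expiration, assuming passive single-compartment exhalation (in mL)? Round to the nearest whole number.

111

R = (PIP − Pplat)/V̇ = (55 − 21) / 1.2833 = 34.0/1.2833 = 26.494 cmH2O·s/L.
C = Vt/(Pplat − PEEP) = 465.0 / (21 − 5) = 465.0/16.0 = 29.063 mL/cmH2O.
τ = R × C = 26.494 × 0.02906 L/cmH2O = 0.7699 s.
Fraction remaining = e^(−Te/τ) = e^(−1.10/0.7699) = 0.2396.
Trapped volume = 465.0 × 0.2396 = 111.41 mL.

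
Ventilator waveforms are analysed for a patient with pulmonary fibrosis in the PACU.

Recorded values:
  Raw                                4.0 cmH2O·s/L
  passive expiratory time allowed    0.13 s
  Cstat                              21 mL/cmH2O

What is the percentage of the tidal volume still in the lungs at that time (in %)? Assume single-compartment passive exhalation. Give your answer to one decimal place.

21.3

τ = R × C = 4.0 × 21 mL/cmH2O = 4.0 × 0.021 L/cmH2O = 0.084 s.
Passive exhalation: V(t)/V₀ = e^(−t/τ) = e^(−0.13/0.084) = 0.2128.
Fraction remaining = 0.2128 → 21.28%.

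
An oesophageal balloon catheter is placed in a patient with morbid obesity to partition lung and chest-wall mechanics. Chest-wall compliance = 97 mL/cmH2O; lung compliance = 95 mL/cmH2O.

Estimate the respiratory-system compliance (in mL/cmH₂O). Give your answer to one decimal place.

Lung and chest wall are elastances in series: 1/Crs = 1/CL + 1/Ccw.
1/Crs = 1/95 + 1/97 = 0.02084.
Crs = 47.985 mL/cmH2O.

48.0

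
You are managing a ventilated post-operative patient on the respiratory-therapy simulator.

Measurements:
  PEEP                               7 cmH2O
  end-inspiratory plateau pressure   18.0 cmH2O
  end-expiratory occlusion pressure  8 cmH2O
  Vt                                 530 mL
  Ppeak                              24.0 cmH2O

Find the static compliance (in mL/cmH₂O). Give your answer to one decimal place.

53.0

End-expiratory occlusion gives total PEEP = 8 cmH2O (intrinsic PEEP = 8 − 7 = 1). Use total PEEP for the elastic gradient.
Cstat = Vt / (Pplat − PEEPtotal) = 530 / (18.0 − 8) = 530 / 10.0 = 53.0 mL/cmH2O.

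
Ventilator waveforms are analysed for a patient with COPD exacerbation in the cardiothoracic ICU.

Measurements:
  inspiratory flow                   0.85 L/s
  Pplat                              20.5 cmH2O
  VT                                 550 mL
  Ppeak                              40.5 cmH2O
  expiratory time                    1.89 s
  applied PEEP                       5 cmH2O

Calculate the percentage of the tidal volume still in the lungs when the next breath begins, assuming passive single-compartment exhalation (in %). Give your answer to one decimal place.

10.4

R = (PIP − Pplat)/V̇ = (40.5 − 20.5) / 0.85 = 20.0/0.85 = 23.529 cmH2O·s/L.
C = Vt/(Pplat − PEEP) = 550.0 / (20.5 − 5) = 550.0/15.5 = 35.484 mL/cmH2O.
τ = R × C = 23.529 × 0.03548 L/cmH2O = 0.8348 s.
Fraction remaining at end-expiration = e^(−Te/τ) = e^(−1.89/0.8348) = 0.1039 → 10.39%.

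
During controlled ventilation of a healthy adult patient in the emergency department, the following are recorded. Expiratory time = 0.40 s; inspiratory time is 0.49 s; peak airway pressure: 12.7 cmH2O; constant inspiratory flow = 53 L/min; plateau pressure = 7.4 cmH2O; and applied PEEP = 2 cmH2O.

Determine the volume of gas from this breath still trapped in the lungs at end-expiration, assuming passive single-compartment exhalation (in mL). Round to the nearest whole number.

188

Flow: 53 L/min ÷ 60 = 0.8833 L/s.
Vt = flow × Ti = 0.8833 L/s × 0.49 s × 1000 mL/L = 432.82 mL.
R = (PIP − Pplat)/V̇ = (12.7 − 7.4) / 0.8833 = 5.3/0.8833 = 6.0 cmH2O·s/L.
C = Vt/(Pplat − PEEP) = 432.82 / (7.4 − 2) = 432.82/5.4 = 80.152 mL/cmH2O.
τ = R × C = 6.0 × 0.08015 L/cmH2O = 0.4809 s.
Fraction remaining = e^(−Te/τ) = e^(−0.40/0.4809) = 0.4353.
Trapped volume = 432.82 × 0.4353 = 188.41 mL.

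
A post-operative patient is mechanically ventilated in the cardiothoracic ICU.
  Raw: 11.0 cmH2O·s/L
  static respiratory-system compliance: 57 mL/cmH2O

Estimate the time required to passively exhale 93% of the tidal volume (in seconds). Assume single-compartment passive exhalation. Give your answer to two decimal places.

1.67

τ = R × C = 11.0 × 57 mL/cmH2O = 11.0 × 0.057 L/cmH2O = 0.627 s.
Exhaled fraction f = 1 − e^(−t/τ) → t = −τ·ln(1 − f) = −0.627·ln(0.07) = 1.667 s.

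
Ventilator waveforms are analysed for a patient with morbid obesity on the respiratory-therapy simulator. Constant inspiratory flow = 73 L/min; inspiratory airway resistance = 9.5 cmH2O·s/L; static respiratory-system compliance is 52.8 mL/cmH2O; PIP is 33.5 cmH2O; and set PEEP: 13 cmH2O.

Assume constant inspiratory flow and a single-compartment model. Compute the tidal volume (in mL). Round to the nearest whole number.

472

Flow: 73 L/min ÷ 60 = 1.2167 L/s.
Equation of motion (constant flow): PIP = Vt/C + R·V̇ + PEEP.
Vt/C = PIP − R·V̇ − PEEP = 33.5 − 11.559 − 13 = 8.941 cmH2O.
Vt = C × 8.941 = 52.8 × 8.941 = 472.08 mL.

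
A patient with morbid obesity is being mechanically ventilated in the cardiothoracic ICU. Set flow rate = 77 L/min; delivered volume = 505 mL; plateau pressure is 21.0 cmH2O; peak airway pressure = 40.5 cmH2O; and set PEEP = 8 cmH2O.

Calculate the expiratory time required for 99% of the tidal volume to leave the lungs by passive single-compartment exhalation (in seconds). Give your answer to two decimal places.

2.72

Flow: 77 L/min ÷ 60 = 1.2833 L/s.
R = (PIP − Pplat)/V̇ = (40.5 − 21.0) / 1.2833 = 19.5/1.2833 = 15.195 cmH2O·s/L.
C = Vt/(Pplat − PEEP) = 505.0 / (21.0 − 8) = 505.0/13.0 = 38.846 mL/cmH2O.
τ = R × C = 15.195 × 0.03885 L/cmH2O = 0.5903 s.
t = −τ·ln(1 − 0.99) = −0.5903·ln(0.01) = 2.718 s.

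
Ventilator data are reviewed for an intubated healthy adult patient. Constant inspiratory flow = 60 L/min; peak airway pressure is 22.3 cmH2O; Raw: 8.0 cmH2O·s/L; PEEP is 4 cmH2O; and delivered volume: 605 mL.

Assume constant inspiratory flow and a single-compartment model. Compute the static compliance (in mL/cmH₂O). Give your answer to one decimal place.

Flow: 60 L/min ÷ 60 = 1 L/s.
Equation of motion (constant flow): PIP = Vt/C + R·V̇ + PEEP.
Vt/C = PIP − R·V̇ − PEEP = 22.3 − 8.0×1 − 4 = 22.3 − 8.0 − 4 = 10.3 cmH2O.
C = Vt / 10.3 = 605 / 10.3 = 58.738 mL/cmH2O.

58.7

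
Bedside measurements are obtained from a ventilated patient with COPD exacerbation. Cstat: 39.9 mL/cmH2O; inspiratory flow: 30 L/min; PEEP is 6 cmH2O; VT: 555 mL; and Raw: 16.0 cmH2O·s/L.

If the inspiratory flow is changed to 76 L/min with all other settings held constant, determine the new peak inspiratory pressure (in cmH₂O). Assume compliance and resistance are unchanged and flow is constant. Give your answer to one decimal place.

Flow: 30 L/min ÷ 60 = 0.5 L/s.
New flow: 76 L/min ÷ 60 = 1.2667 L/s.
PIP = Vt/C + R·V̇ + PEEP (constant-flow equation of motion).
Only the resistive term changes: ΔPIP = R × ΔV̇ = 16.0 × (1.2667 − 0.5) = 16.0 × 0.7667 = 12.267 cmH2O.
Original PIP = 555/39.9 + 16.0×0.5 + 6 = 27.91 cmH2O; new PIP = 27.91 + (12.267) = 40.177 cmH2O.

40.2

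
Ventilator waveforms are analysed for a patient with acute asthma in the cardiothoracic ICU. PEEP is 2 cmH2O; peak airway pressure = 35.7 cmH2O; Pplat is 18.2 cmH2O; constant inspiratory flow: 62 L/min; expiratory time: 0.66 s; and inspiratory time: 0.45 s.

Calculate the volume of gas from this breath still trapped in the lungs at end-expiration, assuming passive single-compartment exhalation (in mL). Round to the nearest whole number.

120

Flow: 62 L/min ÷ 60 = 1.0333 L/s.
Vt = flow × Ti = 1.0333 L/s × 0.45 s × 1000 mL/L = 464.99 mL.
R = (PIP − Pplat)/V̇ = (35.7 − 18.2) / 1.0333 = 17.5/1.0333 = 16.936 cmH2O·s/L.
C = Vt/(Pplat − PEEP) = 464.99 / (18.2 − 2) = 464.99/16.2 = 28.703 mL/cmH2O.
τ = R × C = 16.936 × 0.0287 L/cmH2O = 0.4861 s.
Fraction remaining = e^(−Te/τ) = e^(−0.66/0.4861) = 0.2572.
Trapped volume = 464.99 × 0.2572 = 119.6 mL.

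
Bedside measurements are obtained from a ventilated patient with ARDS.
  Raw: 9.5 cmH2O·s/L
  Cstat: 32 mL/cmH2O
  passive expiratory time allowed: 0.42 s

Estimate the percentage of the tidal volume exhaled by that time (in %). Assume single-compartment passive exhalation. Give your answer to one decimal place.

74.9

τ = R × C = 9.5 × 32 mL/cmH2O = 9.5 × 0.032 L/cmH2O = 0.304 s.
Passive exhalation: V(t)/V₀ = e^(−t/τ) = e^(−0.42/0.304) = 0.2512.
Fraction exhaled = 1 − 0.2512 = 0.7488 → 74.88%.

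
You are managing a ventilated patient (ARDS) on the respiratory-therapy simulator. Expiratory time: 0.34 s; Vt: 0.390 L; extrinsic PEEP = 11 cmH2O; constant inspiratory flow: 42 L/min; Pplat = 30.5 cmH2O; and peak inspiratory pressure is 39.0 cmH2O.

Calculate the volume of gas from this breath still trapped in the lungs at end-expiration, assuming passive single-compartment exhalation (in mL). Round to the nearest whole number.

96

Flow: 42 L/min ÷ 60 = 0.7 L/s.
R = (PIP − Pplat)/V̇ = (39.0 − 30.5) / 0.7 = 8.5/0.7 = 12.143 cmH2O·s/L.
C = Vt/(Pplat − PEEP) = 390.0 / (30.5 − 11) = 390.0/19.5 = 20.0 mL/cmH2O.
τ = R × C = 12.143 × 0.02 L/cmH2O = 0.2429 s.
Fraction remaining = e^(−Te/τ) = e^(−0.34/0.2429) = 0.2467.
Trapped volume = 390.0 × 0.2467 = 96.213 mL.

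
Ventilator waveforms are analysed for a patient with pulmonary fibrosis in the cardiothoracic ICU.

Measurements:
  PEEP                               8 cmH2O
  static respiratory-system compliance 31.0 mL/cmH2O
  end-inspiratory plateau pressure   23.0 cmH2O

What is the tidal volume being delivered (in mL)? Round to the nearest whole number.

465

Vt = Cstat × (Pplat − PEEP) = 31.0 × (23.0 − 8) = 31.0 × 15.0 = 465.0 mL.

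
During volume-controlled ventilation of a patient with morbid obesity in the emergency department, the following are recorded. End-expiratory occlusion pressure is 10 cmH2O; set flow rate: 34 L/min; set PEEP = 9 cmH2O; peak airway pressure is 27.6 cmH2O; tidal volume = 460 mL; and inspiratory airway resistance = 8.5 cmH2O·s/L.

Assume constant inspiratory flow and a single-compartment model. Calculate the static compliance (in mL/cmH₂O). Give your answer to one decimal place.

Flow: 34 L/min ÷ 60 = 0.5667 L/s.
Total PEEP = 10 cmH2O (set 9 + intrinsic 1); this is the baseline alveolar pressure.
Equation of motion (constant flow): PIP = Vt/C + R·V̇ + PEEP.
Vt/C = PIP − R·V̇ − PEEP = 27.6 − 8.5×0.5667 − 10 = 27.6 − 4.817 − 10 = 12.783 cmH2O.
C = Vt / 12.783 = 460 / 12.783 = 35.985 mL/cmH2O.

36.0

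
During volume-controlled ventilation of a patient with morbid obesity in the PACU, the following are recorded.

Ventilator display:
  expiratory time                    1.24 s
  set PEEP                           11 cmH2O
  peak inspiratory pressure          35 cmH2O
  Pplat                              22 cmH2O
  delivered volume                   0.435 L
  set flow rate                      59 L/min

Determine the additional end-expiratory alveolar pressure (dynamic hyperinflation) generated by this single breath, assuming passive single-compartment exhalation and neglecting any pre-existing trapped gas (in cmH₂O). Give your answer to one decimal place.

Flow: 59 L/min ÷ 60 = 0.9833 L/s.
R = (PIP − Pplat)/V̇ = (35 − 22) / 0.9833 = 13.0/0.9833 = 13.221 cmH2O·s/L.
C = Vt/(Pplat − PEEP) = 435.0 / (22 − 11) = 435.0/11.0 = 39.545 mL/cmH2O.
τ = R × C = 13.221 × 0.03955 L/cmH2O = 0.5229 s.
Fraction remaining = e^(−Te/τ) = e^(−1.24/0.5229) = 0.09335; trapped volume = 435.0 × 0.09335 = 40.607 mL.
Additional alveolar pressure from trapping ≈ V_trapped / C = 40.607 / 39.545 = 1.027 cmH2O.

1.0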